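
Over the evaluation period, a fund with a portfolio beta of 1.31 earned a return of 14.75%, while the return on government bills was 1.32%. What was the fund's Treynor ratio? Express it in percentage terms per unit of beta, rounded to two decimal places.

10.25%

Treynor = (R_P − R_f) / β_P = (14.75% − 1.32%) / 1.3100 = 13.43% / 1.3100 = 10.25%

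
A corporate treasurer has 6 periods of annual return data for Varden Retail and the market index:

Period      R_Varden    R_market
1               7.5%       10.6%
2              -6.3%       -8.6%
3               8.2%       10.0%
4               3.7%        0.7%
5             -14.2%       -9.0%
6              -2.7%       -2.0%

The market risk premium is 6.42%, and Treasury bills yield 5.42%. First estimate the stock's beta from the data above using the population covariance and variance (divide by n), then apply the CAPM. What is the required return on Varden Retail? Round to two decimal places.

11.52%

Mean R_i = (7.5 − 6.3 + 8.2 + 3.7 − 14.2 − 2.7) / 6 = -0.6333%
Mean R_m = (10.6 − 8.6 + 10.0 + 0.7 − 9.0 − 2.0) / 6 = 0.2833%
Σ(R_i − R̄_i)(R_m − R̄_m) = 352.5467  ⇒  Cov = 352.5467 / 6 = 58.7578
Σ(R_m − R̄_m)² = 371.3283  ⇒  Var(R_m) = 371.3283 / 6 = 61.8881
β = Cov / Var(R_m) = 58.7578 / 61.8881 = 0.9494
E(R) = R_f + β × MRP = 5.42% + 0.9494 × 6.42% = 11.52%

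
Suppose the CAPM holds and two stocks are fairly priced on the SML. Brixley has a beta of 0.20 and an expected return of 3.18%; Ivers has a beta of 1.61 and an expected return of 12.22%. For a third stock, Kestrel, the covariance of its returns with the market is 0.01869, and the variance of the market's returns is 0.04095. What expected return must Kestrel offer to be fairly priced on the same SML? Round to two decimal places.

MRP = (12.22% − 3.18%) / (1.61 − 0.20) = 6.4113%
R_f = 3.18% − 0.20 × 6.4113% = 1.8977%
β_Kestrel = Cov / Var(R_m) = 0.01869 / 0.04095 = 0.4564
E(R_Kestrel) = R_f + β × MRP = 1.8977% + 0.4564 × 6.4113% = 4.82%

4.82%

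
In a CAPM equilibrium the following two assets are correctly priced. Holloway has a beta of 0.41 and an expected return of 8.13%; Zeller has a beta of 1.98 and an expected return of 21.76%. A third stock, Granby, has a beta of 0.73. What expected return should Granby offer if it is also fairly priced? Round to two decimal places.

10.91%

MRP (SML slope) = (21.76% − 8.13%) / (1.98 − 0.41) = 13.63% / 1.57 = 8.6815%
R_f (intercept) = 8.13% − 0.41 × 8.6815% = 4.5706%
E(R_Granby) = R_f + β × MRP = 4.5706% + 0.73 × 8.6815% = 10.91%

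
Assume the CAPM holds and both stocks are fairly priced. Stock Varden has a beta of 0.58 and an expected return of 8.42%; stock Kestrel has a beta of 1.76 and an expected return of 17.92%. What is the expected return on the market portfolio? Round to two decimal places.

11.80%

Both satisfy E(R) = R_f + β·MRP, so the slope of the SML is
MRP = (17.92% − 8.42%) / (1.76 − 0.58) = 9.50% / 1.18 = 8.0508%
R_f = E(R_Varden) − β_Varden·MRP = 8.42% − 0.58 × 8.0508% = 3.7505%
E(R_m) = R_f + MRP = 3.7505% + 8.0508% = 11.80%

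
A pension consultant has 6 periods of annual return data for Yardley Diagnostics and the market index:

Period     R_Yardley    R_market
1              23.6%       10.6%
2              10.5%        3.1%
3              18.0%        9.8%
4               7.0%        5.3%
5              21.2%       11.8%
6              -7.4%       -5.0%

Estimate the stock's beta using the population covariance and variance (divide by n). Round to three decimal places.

1.762

Mean R_i = (23.6 + 10.5 + 18.0 + 7.0 + 21.2 − 7.4) / 6 = 12.1500%
Mean R_m = (10.6 + 3.1 + 9.8 + 5.3 + 11.8 − 5.0) / 6 = 5.9333%
Σ(R_i − R̄_i)(R_m − R̄_m) = 350.8300  ⇒  Cov = 350.8300 / 6 = 58.4717
Σ(R_m − R̄_m)² = 199.1133  ⇒  Var(R_m) = 199.1133 / 6 = 33.1856
β = Cov / Var(R_m) = 58.4717 / 33.1856 = 1.7620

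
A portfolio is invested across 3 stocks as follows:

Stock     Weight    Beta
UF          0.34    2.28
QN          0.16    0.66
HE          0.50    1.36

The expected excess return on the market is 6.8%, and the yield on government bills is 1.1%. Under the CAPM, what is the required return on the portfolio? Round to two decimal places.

11.71%

β_P = Σ w_i β_i = 0.34×2.28 + 0.16×0.66 + 0.50×1.36 = 1.5608
E(R_P) = R_f + β_P × MRP = 1.1% + 1.5608 × 6.8% = 11.71%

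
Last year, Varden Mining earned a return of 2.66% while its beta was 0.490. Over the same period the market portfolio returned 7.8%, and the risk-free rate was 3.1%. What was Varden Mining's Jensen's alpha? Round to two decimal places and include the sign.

-2.74%

Market excess return = 7.8% − 3.1% = 4.70%
CAPM benchmark = R_f + β(R_m − R_f) = 3.1% + 0.490 × 4.7% = 5.4030%
α = actual − benchmark = 2.66% − 5.4030% = -2.74%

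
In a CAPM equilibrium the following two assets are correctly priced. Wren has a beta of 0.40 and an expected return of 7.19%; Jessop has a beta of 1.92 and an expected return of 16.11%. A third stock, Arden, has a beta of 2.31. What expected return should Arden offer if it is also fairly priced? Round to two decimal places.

18.40%

MRP (SML slope) = (16.11% − 7.19%) / (1.92 − 0.40) = 8.92% / 1.52 = 5.8684%
R_f (intercept) = 7.19% − 0.40 × 5.8684% = 4.8426%
E(R_Arden) = R_f + β × MRP = 4.8426% + 2.31 × 5.8684% = 18.40%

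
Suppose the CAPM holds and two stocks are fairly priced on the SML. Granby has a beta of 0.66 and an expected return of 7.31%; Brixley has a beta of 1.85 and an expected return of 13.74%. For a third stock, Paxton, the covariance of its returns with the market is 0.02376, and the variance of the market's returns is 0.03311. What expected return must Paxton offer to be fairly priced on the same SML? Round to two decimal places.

7.62%

MRP = (13.74% − 7.31%) / (1.85 − 0.66) = 5.4034%
R_f = 7.31% − 0.66 × 5.4034% = 3.7438%
β_Paxton = Cov / Var(R_m) = 0.02376 / 0.03311 = 0.7176
E(R_Paxton) = R_f + β × MRP = 3.7438% + 0.7176 × 5.4034% = 7.62%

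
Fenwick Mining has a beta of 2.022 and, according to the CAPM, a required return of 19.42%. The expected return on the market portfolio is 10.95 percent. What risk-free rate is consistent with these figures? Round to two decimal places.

E(R) = R_f + β(E(R_m) − R_f) = R_f(1 − β) + β·E(R_m)
19.42% = R_f × (1 − 2.022) + 2.022 × 10.95%
19.42% = R_f × -1.022 + 22.14090%
R_f = (19.42% − 22.14090%) / -1.022 = 2.66%

2.66%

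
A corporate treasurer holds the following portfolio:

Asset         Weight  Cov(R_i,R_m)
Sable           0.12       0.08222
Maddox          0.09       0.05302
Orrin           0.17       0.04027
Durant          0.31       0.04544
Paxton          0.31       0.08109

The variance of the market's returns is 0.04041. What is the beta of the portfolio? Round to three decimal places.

β_Sable = 0.08222 / 0.04041 = 2.0346
β_Maddox = 0.05302 / 0.04041 = 1.3121
β_Orrin = 0.04027 / 0.04041 = 0.9965
β_Durant = 0.04544 / 0.04041 = 1.1245
β_Paxton = 0.08109 / 0.04041 = 2.0067
β_P = Σ w_i β_i = 0.12×2.0346 + 0.09×1.3121 + 0.17×0.9965 + 0.31×1.1245 + 0.31×2.0067 = 1.5023

1.502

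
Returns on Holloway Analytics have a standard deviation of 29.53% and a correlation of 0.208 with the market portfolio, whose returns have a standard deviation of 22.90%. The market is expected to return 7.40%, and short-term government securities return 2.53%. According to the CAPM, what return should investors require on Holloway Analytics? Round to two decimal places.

β = ρ × σ_i / σ_m = 0.208 × 29.53% / 22.90% = 0.2682
MRP = 7.40% − 2.53% = 4.87%
E(R) = 2.53% + 0.2682 × 4.87% = 3.84%

3.84%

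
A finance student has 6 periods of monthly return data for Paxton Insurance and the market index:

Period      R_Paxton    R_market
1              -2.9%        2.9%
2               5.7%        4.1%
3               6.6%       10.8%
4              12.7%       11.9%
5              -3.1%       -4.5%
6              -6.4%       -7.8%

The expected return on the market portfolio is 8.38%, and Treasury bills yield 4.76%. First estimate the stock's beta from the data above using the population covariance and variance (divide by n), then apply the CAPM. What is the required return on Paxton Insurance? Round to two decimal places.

7.81%

Mean R_i = (-2.9 + 5.7 + 6.6 + 12.7 − 3.1 − 6.4) / 6 = 2.1000%
Mean R_m = (2.9 + 4.1 + 10.8 + 11.9 − 4.5 − 7.8) / 6 = 2.9000%
Σ(R_i − R̄_i)(R_m − R̄_m) = 264.7000  ⇒  Cov = 264.7000 / 6 = 44.1167
Σ(R_m − R̄_m)² = 314.1000  ⇒  Var(R_m) = 314.1000 / 6 = 52.3500
β = Cov / Var(R_m) = 44.1167 / 52.3500 = 0.8427
MRP = 8.38% − 4.76% = 3.62%
E(R) = R_f + β × MRP = 4.76% + 0.8427 × 3.62% = 7.81%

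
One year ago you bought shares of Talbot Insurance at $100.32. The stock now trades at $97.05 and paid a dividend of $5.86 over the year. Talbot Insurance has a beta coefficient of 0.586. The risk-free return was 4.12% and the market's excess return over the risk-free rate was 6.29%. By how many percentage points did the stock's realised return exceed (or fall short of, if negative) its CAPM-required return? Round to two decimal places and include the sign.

-5.22%

Realised HPR = (P1 + D1 − P0) / P0 = (97.05 + 5.86 − 100.32) / 100.32 = 2.59 / 100.32 = 2.5817%
CAPM required = R_f + β·MRP = 4.12% + 0.586 × 6.29% = 7.80594%
α = realised − required = 2.5817% − 7.80594% = -5.22%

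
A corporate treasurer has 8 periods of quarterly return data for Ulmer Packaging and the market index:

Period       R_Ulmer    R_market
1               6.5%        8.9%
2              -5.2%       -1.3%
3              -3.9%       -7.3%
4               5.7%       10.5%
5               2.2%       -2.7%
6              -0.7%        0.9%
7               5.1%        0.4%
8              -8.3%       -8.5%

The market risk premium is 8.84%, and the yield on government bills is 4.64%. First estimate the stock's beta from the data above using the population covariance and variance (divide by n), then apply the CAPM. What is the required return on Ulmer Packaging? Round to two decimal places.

Mean R_i = (6.5 − 5.2 − 3.9 + 5.7 + 2.2 − 0.7 + 5.1 − 8.3) / 8 = 0.1750%
Mean R_m = (8.9 − 1.3 − 7.3 + 10.5 − 2.7 + 0.9 + 0.4 − 8.5) / 8 = 0.1125%
Σ(R_i − R̄_i)(R_m − R̄_m) = 218.7925  ⇒  Cov = 218.7925 / 8 = 27.3491
Σ(R_m − R̄_m)² = 324.8488  ⇒  Var(R_m) = 324.8488 / 8 = 40.6061
β = Cov / Var(R_m) = 27.3491 / 40.6061 = 0.6735
E(R) = R_f + β × MRP = 4.64% + 0.6735 × 8.84% = 10.59%

10.59%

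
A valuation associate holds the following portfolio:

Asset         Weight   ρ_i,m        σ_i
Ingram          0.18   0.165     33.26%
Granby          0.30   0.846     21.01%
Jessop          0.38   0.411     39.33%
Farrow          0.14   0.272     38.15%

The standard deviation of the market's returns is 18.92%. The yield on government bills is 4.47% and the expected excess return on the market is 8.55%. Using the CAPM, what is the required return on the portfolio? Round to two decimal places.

β_Ingram = 0.165 × 33.26% / 18.92% = 0.2901
β_Granby = 0.846 × 21.01% / 18.92% = 0.9395
β_Jessop = 0.411 × 39.33% / 18.92% = 0.8544
β_Farrow = 0.272 × 38.15% / 18.92% = 0.5485
β_P = Σ w_i β_i = 0.18×0.2901 + 0.30×0.9395 + 0.38×0.8544 + 0.14×0.5485 = 0.7355
E(R_P) = R_f + β_P × MRP = 4.47% + 0.7355 × 8.55% = 10.76%

10.76%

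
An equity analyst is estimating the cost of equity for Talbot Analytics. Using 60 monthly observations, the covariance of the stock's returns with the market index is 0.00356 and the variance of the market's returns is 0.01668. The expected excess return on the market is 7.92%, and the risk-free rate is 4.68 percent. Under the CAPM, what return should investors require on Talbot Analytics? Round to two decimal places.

6.37%

β = Cov(R_i, R_m) / Var(R_m) = 0.00356 / 0.01668 = 0.2134
E(R) = R_f + β × MRP = 4.68% + 0.2134 × 7.92% = 6.37%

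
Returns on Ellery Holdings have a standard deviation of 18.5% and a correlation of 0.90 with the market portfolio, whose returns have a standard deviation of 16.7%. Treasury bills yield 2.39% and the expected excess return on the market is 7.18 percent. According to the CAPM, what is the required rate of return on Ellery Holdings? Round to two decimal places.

β = ρ × σ_i / σ_m = 0.90 × 18.5% / 16.7% = 0.9970
E(R) = 2.39% + 0.9970 × 7.18% = 9.55%

9.55%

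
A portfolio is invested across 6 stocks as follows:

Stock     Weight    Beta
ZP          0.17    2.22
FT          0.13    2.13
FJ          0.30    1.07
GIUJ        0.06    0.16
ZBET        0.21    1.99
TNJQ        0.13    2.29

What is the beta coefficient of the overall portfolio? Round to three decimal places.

1.701

β_P = Σ w_i β_i = 0.17×2.22 + 0.13×2.13 + 0.30×1.07 + 0.06×0.16 + 0.21×1.99 + 0.13×2.29 = 1.7005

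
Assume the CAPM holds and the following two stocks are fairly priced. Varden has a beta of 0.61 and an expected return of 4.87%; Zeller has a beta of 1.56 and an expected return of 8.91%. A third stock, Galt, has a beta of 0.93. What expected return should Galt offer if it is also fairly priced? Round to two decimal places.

MRP (SML slope) = (8.91% − 4.87%) / (1.56 − 0.61) = 4.04% / 0.95 = 4.2526%
R_f (intercept) = 4.87% − 0.61 × 4.2526% = 2.2759%
E(R_Galt) = R_f + β × MRP = 2.2759% + 0.93 × 4.2526% = 6.23%

6.23%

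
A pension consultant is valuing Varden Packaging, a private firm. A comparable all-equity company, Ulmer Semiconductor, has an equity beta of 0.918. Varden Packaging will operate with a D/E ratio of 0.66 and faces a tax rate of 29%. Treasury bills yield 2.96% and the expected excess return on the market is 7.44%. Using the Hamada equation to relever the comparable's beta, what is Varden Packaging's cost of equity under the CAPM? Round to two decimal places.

β_L = β_U × [1 + (1 − t)(D/E)] = 0.918 × [1 + (1 − 0.29) × 0.66]
    = 0.918 × [1 + 0.71 × 0.66] = 0.918 × 1.4686 = 1.3482
E(R) = R_f + β_L × MRP = 2.96% + 1.3482 × 7.44% = 12.99%

12.99%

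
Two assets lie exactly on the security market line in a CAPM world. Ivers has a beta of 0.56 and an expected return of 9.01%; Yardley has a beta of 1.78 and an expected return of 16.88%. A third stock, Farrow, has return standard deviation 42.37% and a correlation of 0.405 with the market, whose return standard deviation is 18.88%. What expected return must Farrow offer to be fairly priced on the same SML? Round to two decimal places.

11.26%

MRP = (16.88% − 9.01%) / (1.78 − 0.56) = 6.4508%
R_f = 9.01% − 0.56 × 6.4508% = 5.3976%
β_Farrow = ρ·σ_i/σ_m = 0.405 × 42.37 / 18.88 = 0.9089
E(R_Farrow) = R_f + β × MRP = 5.3976% + 0.9089 × 6.4508% = 11.26%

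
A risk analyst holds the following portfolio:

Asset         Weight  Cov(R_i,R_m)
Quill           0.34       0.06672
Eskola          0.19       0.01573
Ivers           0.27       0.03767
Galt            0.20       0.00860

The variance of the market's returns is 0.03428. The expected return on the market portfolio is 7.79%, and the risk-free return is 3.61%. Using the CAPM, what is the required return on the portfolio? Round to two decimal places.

8.19%

β_Quill = 0.06672 / 0.03428 = 1.9463
β_Eskola = 0.01573 / 0.03428 = 0.4589
β_Ivers = 0.03767 / 0.03428 = 1.0989
β_Galt = 0.00860 / 0.03428 = 0.2509
β_P = Σ w_i β_i = 0.34×1.9463 + 0.19×0.4589 + 0.27×1.0989 + 0.20×0.2509 = 1.0958
MRP = 7.79% − 3.61% = 4.18%
E(R_P) = R_f + β_P × MRP = 3.61% + 1.0958 × 4.18% = 8.19%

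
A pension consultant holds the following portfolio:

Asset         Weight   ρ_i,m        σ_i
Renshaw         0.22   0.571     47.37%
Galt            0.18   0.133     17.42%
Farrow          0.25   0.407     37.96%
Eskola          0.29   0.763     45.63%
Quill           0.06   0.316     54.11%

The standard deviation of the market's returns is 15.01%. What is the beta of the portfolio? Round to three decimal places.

1.423

β_Renshaw = 0.571 × 47.37% / 15.01% = 1.8020
β_Galt = 0.133 × 17.42% / 15.01% = 0.1544
β_Farrow = 0.407 × 37.96% / 15.01% = 1.0293
β_Eskola = 0.763 × 45.63% / 15.01% = 2.3195
β_Quill = 0.316 × 54.11% / 15.01% = 1.1392
β_P = Σ w_i β_i = 0.22×1.8020 + 0.18×0.1544 + 0.25×1.0293 + 0.29×2.3195 + 0.06×1.1392 = 1.4226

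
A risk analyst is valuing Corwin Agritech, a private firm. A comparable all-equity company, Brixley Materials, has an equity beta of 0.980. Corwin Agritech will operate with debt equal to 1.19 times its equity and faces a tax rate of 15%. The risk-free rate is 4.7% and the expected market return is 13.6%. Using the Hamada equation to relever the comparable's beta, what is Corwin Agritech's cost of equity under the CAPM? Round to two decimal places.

22.24%

β_L = β_U × [1 + (1 − t)(D/E)] = 0.980 × [1 + (1 − 0.15) × 1.19]
    = 0.980 × [1 + 0.85 × 1.19] = 0.980 × 2.0115 = 1.9713
MRP = 13.6% − 4.7% = 8.90%
E(R) = R_f + β_L × MRP = 4.7% + 1.9713 × 8.9% = 22.24%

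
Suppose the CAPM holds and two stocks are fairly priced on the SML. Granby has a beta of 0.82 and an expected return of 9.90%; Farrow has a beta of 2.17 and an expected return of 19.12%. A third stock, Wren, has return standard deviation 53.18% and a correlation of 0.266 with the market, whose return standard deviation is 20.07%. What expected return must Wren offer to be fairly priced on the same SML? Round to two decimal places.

9.11%

MRP = (19.12% − 9.90%) / (2.17 − 0.82) = 6.8296%
R_f = 9.90% − 0.82 × 6.8296% = 4.2997%
β_Wren = ρ·σ_i/σ_m = 0.266 × 53.18 / 20.07 = 0.7048
E(R_Wren) = R_f + β × MRP = 4.2997% + 0.7048 × 6.8296% = 9.11%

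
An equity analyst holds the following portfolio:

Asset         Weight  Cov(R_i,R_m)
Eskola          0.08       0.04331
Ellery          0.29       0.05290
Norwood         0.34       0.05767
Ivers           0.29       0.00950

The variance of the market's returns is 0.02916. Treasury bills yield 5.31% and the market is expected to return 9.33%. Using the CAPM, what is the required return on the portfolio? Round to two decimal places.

10.99%

β_Eskola = 0.04331 / 0.02916 = 1.4853
β_Ellery = 0.05290 / 0.02916 = 1.8141
β_Norwood = 0.05767 / 0.02916 = 1.9777
β_Ivers = 0.00950 / 0.02916 = 0.3258
β_P = Σ w_i β_i = 0.08×1.4853 + 0.29×1.8141 + 0.34×1.9777 + 0.29×0.3258 = 1.4118
MRP = 9.33% − 5.31% = 4.02%
E(R_P) = R_f + β_P × MRP = 5.31% + 1.4118 × 4.02% = 10.99%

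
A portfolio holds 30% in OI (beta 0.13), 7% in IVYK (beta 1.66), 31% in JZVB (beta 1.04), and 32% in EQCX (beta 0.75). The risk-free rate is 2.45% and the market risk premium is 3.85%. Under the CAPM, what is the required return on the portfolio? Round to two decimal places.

5.21%

β_P = Σ w_i β_i = 0.30×0.13 + 0.07×1.66 + 0.31×1.04 + 0.32×0.75 = 0.7176
E(R_P) = R_f + β_P × MRP = 2.45% + 0.7176 × 3.85% = 5.21%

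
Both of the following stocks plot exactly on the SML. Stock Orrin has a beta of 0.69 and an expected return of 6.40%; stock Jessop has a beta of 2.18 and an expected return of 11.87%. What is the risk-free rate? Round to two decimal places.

3.87%

Both satisfy E(R) = R_f + β·MRP, so the slope of the SML is
MRP = (11.87% − 6.40%) / (2.18 − 0.69) = 5.47% / 1.49 = 3.6711%
R_f = E(R_Orrin) − β_Orrin·MRP = 6.40% − 0.69 × 3.6711% = 3.8669%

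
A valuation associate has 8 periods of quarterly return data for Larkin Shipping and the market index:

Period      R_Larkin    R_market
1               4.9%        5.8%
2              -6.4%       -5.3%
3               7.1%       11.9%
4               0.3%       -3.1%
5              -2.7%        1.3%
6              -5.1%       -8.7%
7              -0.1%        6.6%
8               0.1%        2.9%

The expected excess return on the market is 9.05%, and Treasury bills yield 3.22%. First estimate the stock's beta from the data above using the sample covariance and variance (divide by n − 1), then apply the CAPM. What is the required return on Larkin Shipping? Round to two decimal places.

8.47%

Mean R_i = (4.9 − 6.4 + 7.1 + 0.3 − 2.7 − 5.1 − 0.1 + 0.1) / 8 = -0.2375%
Mean R_m = (5.8 − 5.3 + 11.9 − 3.1 + 1.3 − 8.7 + 6.6 + 2.9) / 8 = 1.4250%
Σ(R_i − R̄_i)(R_m − R̄_m) = 189.0975  ⇒  Cov = 189.0975 / 7 = 27.0139
Σ(R_m − R̄_m)² = 326.0550  ⇒  Var(R_m) = 326.0550 / 7 = 46.5793
β = Cov / Var(R_m) = 27.0139 / 46.5793 = 0.5800
E(R) = R_f + β × MRP = 3.22% + 0.5800 × 9.05% = 8.47%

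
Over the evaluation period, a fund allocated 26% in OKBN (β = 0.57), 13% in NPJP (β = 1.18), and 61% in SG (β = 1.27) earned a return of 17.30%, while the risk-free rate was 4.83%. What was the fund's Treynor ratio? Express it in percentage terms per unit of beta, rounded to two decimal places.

11.59%

β_P = 0.26×0.57 + 0.13×1.18 + 0.61×1.27 = 1.0763
Treynor = (R_P − R_f) / β_P = (17.30% − 4.83%) / 1.0763 = 12.47% / 1.0763 = 11.59%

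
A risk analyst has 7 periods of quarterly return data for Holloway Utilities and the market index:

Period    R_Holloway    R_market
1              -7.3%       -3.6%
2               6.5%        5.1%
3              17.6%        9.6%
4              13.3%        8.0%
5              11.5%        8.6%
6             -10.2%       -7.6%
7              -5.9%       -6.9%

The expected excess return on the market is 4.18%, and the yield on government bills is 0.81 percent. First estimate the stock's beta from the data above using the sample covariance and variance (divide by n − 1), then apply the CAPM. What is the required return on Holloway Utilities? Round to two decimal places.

Mean R_i = (-7.3 + 6.5 + 17.6 + 13.3 + 11.5 − 10.2 − 5.9) / 7 = 3.6429%
Mean R_m = (-3.6 + 5.1 + 9.6 + 8.0 + 8.6 − 7.6 − 6.9) / 7 = 1.8857%
Σ(R_i − R̄_i)(R_m − R̄_m) = 503.8343  ⇒  Cov = 503.8343 / 6 = 83.9724
Σ(R_m − R̄_m)² = 349.5686  ⇒  Var(R_m) = 349.5686 / 6 = 58.2614
β = Cov / Var(R_m) = 83.9724 / 58.2614 = 1.4413
E(R) = R_f + β × MRP = 0.81% + 1.4413 × 4.18% = 6.83%

6.83%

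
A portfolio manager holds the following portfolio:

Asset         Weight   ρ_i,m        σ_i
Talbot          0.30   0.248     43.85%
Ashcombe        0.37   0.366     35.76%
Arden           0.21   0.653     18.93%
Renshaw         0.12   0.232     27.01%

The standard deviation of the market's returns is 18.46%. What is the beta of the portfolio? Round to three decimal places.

0.620

β_Talbot = 0.248 × 43.85% / 18.46% = 0.5891
β_Ashcombe = 0.366 × 35.76% / 18.46% = 0.7090
β_Arden = 0.653 × 18.93% / 18.46% = 0.6696
β_Renshaw = 0.232 × 27.01% / 18.46% = 0.3395
β_P = Σ w_i β_i = 0.30×0.5891 + 0.37×0.7090 + 0.21×0.6696 + 0.12×0.3395 = 0.6204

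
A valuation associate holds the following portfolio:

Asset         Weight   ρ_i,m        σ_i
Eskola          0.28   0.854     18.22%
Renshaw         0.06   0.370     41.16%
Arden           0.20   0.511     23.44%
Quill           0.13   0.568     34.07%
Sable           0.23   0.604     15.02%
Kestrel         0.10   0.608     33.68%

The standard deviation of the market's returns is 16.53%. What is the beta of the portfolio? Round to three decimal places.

0.866

β_Eskola = 0.854 × 18.22% / 16.53% = 0.9413
β_Renshaw = 0.370 × 41.16% / 16.53% = 0.9213
β_Arden = 0.511 × 23.44% / 16.53% = 0.7246
β_Quill = 0.568 × 34.07% / 16.53% = 1.1707
β_Sable = 0.604 × 15.02% / 16.53% = 0.5488
β_Kestrel = 0.608 × 33.68% / 16.53% = 1.2388
β_P = Σ w_i β_i = 0.28×0.9413 + 0.06×0.9213 + 0.20×0.7246 + 0.13×1.1707 + 0.23×0.5488 + 0.10×1.2388 = 0.8661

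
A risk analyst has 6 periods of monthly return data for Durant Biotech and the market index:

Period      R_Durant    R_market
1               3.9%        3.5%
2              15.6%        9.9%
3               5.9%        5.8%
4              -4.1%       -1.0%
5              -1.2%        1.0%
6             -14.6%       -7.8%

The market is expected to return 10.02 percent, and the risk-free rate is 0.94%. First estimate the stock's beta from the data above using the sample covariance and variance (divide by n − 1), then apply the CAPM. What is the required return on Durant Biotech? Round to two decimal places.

16.08%

Mean R_i = (3.9 + 15.6 + 5.9 − 4.1 − 1.2 − 14.6) / 6 = 0.9167%
Mean R_m = (3.5 + 9.9 + 5.8 − 1.0 + 1.0 − 7.8) / 6 = 1.9000%
Σ(R_i − R̄_i)(R_m − R̄_m) = 308.6400  ⇒  Cov = 308.6400 / 5 = 61.7280
Σ(R_m − R̄_m)² = 185.0800  ⇒  Var(R_m) = 185.0800 / 5 = 37.0160
β = Cov / Var(R_m) = 61.7280 / 37.0160 = 1.6676
MRP = 10.02% − 0.94% = 9.08%
E(R) = R_f + β × MRP = 0.94% + 1.6676 × 9.08% = 16.08%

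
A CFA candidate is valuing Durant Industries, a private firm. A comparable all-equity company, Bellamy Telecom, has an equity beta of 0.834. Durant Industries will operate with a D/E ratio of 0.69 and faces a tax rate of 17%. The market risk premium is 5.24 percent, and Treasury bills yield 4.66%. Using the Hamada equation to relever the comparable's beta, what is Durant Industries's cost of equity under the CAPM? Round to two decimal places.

β_L = β_U × [1 + (1 − t)(D/E)] = 0.834 × [1 + (1 − 0.17) × 0.69]
    = 0.834 × [1 + 0.83 × 0.69] = 0.834 × 1.5727 = 1.3116
E(R) = R_f + β_L × MRP = 4.66% + 1.3116 × 5.24% = 11.53%

11.53%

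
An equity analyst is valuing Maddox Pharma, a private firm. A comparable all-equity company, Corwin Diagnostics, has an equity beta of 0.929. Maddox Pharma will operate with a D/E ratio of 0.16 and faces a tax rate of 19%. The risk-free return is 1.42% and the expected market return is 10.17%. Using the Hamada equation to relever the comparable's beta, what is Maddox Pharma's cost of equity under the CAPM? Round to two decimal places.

β_L = β_U × [1 + (1 − t)(D/E)] = 0.929 × [1 + (1 − 0.19) × 0.16]
    = 0.929 × [1 + 0.81 × 0.16] = 0.929 × 1.1296 = 1.0494
MRP = 10.17% − 1.42% = 8.75%
E(R) = R_f + β_L × MRP = 1.42% + 1.0494 × 8.75% = 10.60%

10.60%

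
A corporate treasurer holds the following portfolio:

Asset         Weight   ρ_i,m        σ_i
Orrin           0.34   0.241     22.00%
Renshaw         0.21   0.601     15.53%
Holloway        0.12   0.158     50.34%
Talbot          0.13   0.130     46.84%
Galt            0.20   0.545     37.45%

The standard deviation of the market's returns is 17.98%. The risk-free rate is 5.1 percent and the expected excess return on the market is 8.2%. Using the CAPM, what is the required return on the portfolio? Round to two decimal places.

β_Orrin = 0.241 × 22.00% / 17.98% = 0.2949
β_Renshaw = 0.601 × 15.53% / 17.98% = 0.5191
β_Holloway = 0.158 × 50.34% / 17.98% = 0.4424
β_Talbot = 0.130 × 46.84% / 17.98% = 0.3387
β_Galt = 0.545 × 37.45% / 17.98% = 1.1352
β_P = Σ w_i β_i = 0.34×0.2949 + 0.21×0.5191 + 0.12×0.4424 + 0.13×0.3387 + 0.20×1.1352 = 0.5334
E(R_P) = R_f + β_P × MRP = 5.1% + 0.5334 × 8.2% = 9.47%

9.47%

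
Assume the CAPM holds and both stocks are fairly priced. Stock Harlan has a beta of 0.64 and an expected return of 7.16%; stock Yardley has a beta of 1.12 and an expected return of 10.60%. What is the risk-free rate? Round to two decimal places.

2.57%

Both satisfy E(R) = R_f + β·MRP, so the slope of the SML is
MRP = (10.60% − 7.16%) / (1.12 − 0.64) = 3.44% / 0.48 = 7.1667%
R_f = E(R_Harlan) − β_Harlan·MRP = 7.16% − 0.64 × 7.1667% = 2.5733%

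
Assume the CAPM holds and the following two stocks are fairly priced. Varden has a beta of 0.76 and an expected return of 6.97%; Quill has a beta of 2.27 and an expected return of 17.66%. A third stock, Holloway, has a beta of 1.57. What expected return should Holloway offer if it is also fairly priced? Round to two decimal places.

MRP (SML slope) = (17.66% − 6.97%) / (2.27 − 0.76) = 10.69% / 1.51 = 7.0795%
R_f (intercept) = 6.97% − 0.76 × 7.0795% = 1.5896%
E(R_Holloway) = R_f + β × MRP = 1.5896% + 1.57 × 7.0795% = 12.70%

12.70%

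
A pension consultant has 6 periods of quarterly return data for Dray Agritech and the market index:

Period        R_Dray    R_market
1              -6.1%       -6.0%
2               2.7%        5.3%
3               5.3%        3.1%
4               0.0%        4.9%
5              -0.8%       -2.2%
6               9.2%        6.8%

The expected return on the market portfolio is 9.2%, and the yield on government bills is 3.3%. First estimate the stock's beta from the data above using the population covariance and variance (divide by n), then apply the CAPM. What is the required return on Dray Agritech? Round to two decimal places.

8.54%

Mean R_i = (-6.1 + 2.7 + 5.3 + 0.0 − 0.8 + 9.2) / 6 = 1.7167%
Mean R_m = (-6.0 + 5.3 + 3.1 + 4.9 − 2.2 + 6.8) / 6 = 1.9833%
Σ(R_i − R̄_i)(R_m − R̄_m) = 111.2317  ⇒  Cov = 111.2317 / 6 = 18.5386
Σ(R_m − R̄_m)² = 125.1883  ⇒  Var(R_m) = 125.1883 / 6 = 20.8647
β = Cov / Var(R_m) = 18.5386 / 20.8647 = 0.8885
MRP = 9.2% − 3.3% = 5.90%
E(R) = R_f + β × MRP = 3.3% + 0.8885 × 5.9% = 8.54%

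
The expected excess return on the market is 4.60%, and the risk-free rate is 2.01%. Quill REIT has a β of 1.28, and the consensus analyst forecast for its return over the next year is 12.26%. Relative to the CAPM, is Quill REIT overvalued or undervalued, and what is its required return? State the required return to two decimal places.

Required return = R_f + β·MRP = 2.01% + 1.28 × 4.60% = 7.90%
Forecast 12.26% > required 7.90% → the stock plots above the SML → undervalued.

Undervalued; required return 7.90%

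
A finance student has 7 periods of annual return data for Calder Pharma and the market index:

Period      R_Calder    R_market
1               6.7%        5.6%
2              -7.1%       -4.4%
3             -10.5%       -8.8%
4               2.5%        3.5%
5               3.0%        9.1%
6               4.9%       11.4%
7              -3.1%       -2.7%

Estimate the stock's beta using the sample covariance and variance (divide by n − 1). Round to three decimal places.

0.805

Mean R_i = (6.7 − 7.1 − 10.5 + 2.5 + 3.0 + 4.9 − 3.1) / 7 = -0.5143%
Mean R_m = (5.6 − 4.4 − 8.8 + 3.5 + 9.1 + 11.4 − 2.7) / 7 = 1.9571%
Σ(R_i − R̄_i)(R_m − R̄_m) = 268.4857  ⇒  Cov = 268.4857 / 6 = 44.7476
Σ(R_m − R̄_m)² = 333.6571  ⇒  Var(R_m) = 333.6571 / 6 = 55.6095
β = Cov / Var(R_m) = 44.7476 / 55.6095 = 0.8047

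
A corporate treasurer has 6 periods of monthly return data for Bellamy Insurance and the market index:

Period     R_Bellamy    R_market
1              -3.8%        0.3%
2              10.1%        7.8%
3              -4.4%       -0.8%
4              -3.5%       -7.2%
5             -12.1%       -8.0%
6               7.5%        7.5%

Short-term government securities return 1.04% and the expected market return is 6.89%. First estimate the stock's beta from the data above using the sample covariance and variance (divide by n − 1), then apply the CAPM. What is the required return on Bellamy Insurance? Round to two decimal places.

7.53%

Mean R_i = (-3.8 + 10.1 − 4.4 − 3.5 − 12.1 + 7.5) / 6 = -1.0333%
Mean R_m = (0.3 + 7.8 − 0.8 − 7.2 − 8.0 + 7.5) / 6 = -0.0667%
Σ(R_i − R̄_i)(R_m − R̄_m) = 258.9967  ⇒  Cov = 258.9967 / 5 = 51.7993
Σ(R_m − R̄_m)² = 233.6333  ⇒  Var(R_m) = 233.6333 / 5 = 46.7267
β = Cov / Var(R_m) = 51.7993 / 46.7267 = 1.1086
MRP = 6.89% − 1.04% = 5.85%
E(R) = R_f + β × MRP = 1.04% + 1.1086 × 5.85% = 7.53%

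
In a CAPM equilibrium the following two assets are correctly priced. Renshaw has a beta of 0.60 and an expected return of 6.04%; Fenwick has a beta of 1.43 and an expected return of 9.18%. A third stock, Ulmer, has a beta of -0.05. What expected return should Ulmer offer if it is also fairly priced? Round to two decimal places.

3.58%

MRP (SML slope) = (9.18% − 6.04%) / (1.43 − 0.60) = 3.14% / 0.83 = 3.7831%
R_f (intercept) = 6.04% − 0.60 × 3.7831% = 3.7701%
E(R_Ulmer) = R_f + β × MRP = 3.7701% + -0.05 × 3.7831% = 3.58%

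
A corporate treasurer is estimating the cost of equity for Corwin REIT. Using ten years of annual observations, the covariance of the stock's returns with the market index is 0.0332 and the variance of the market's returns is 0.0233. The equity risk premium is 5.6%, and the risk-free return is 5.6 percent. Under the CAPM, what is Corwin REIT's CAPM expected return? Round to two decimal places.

β = Cov(R_i, R_m) / Var(R_m) = 0.0332 / 0.0233 = 1.4249
E(R) = R_f + β × MRP = 5.6% + 1.4249 × 5.6% = 13.58%

13.58%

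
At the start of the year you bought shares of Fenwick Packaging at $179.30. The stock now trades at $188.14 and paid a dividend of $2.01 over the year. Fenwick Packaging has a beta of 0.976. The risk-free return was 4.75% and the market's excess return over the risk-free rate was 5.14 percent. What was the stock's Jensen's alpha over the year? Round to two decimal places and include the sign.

Realised HPR = (P1 + D1 − P0) / P0 = (188.14 + 2.01 − 179.30) / 179.30 = 10.85 / 179.30 = 6.0513%
CAPM required = R_f + β·MRP = 4.75% + 0.976 × 5.14% = 9.76664%
α = realised − required = 6.0513% − 9.76664% = -3.72%

-3.72%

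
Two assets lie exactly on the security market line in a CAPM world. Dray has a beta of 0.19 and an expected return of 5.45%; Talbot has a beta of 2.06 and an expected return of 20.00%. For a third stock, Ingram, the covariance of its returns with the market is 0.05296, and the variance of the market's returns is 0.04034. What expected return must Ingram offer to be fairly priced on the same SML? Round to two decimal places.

14.19%

MRP = (20.00% − 5.45%) / (2.06 − 0.19) = 7.7807%
R_f = 5.45% − 0.19 × 7.7807% = 3.9717%
β_Ingram = Cov / Var(R_m) = 0.05296 / 0.04034 = 1.3128
E(R_Ingram) = R_f + β × MRP = 3.9717% + 1.3128 × 7.7807% = 14.19%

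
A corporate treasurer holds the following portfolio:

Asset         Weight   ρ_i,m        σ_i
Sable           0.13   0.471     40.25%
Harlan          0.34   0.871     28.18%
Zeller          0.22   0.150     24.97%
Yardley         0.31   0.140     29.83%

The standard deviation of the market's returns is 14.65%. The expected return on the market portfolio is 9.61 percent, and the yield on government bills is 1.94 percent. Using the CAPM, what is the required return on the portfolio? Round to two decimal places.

β_Sable = 0.471 × 40.25% / 14.65% = 1.2940
β_Harlan = 0.871 × 28.18% / 14.65% = 1.6754
β_Zeller = 0.150 × 24.97% / 14.65% = 0.2557
β_Yardley = 0.140 × 29.83% / 14.65% = 0.2851
β_P = Σ w_i β_i = 0.13×1.2940 + 0.34×1.6754 + 0.22×0.2557 + 0.31×0.2851 = 0.8825
MRP = 9.61% − 1.94% = 7.67%
E(R_P) = R_f + β_P × MRP = 1.94% + 0.8825 × 7.67% = 8.71%

8.71%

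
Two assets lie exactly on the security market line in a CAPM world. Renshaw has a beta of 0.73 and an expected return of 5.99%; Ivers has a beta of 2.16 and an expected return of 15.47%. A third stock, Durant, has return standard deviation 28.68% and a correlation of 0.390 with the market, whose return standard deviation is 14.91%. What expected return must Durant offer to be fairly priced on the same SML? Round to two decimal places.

MRP = (15.47% − 5.99%) / (2.16 − 0.73) = 6.6294%
R_f = 5.99% − 0.73 × 6.6294% = 1.1505%
β_Durant = ρ·σ_i/σ_m = 0.390 × 28.68 / 14.91 = 0.7502
E(R_Durant) = R_f + β × MRP = 1.1505% + 0.7502 × 6.6294% = 6.12%

6.12%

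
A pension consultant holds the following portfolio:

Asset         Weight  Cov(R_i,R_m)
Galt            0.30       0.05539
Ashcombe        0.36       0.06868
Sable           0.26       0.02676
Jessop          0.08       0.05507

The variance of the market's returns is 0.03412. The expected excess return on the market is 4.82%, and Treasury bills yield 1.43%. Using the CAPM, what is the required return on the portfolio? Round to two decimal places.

8.88%

β_Galt = 0.05539 / 0.03412 = 1.6234
β_Ashcombe = 0.06868 / 0.03412 = 2.0129
β_Sable = 0.02676 / 0.03412 = 0.7843
β_Jessop = 0.05507 / 0.03412 = 1.6140
β_P = Σ w_i β_i = 0.30×1.6234 + 0.36×2.0129 + 0.26×0.7843 + 0.08×1.6140 = 1.5447
E(R_P) = R_f + β_P × MRP = 1.43% + 1.5447 × 4.82% = 8.88%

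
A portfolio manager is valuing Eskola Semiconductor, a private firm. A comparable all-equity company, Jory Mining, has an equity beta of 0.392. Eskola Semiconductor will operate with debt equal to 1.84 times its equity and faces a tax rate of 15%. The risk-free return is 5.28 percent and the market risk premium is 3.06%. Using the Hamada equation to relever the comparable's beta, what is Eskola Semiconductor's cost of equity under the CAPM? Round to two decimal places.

β_L = β_U × [1 + (1 − t)(D/E)] = 0.392 × [1 + (1 − 0.15) × 1.84]
    = 0.392 × [1 + 0.85 × 1.84] = 0.392 × 2.5640 = 1.0051
E(R) = R_f + β_L × MRP = 5.28% + 1.0051 × 3.06% = 8.36%

8.36%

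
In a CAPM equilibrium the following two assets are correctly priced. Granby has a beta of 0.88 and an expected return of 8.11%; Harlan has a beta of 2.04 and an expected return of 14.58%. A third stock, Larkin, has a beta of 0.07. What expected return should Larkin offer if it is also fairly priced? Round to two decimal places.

MRP (SML slope) = (14.58% − 8.11%) / (2.04 − 0.88) = 6.47% / 1.16 = 5.5776%
R_f (intercept) = 8.11% − 0.88 × 5.5776% = 3.2017%
E(R_Larkin) = R_f + β × MRP = 3.2017% + 0.07 × 5.5776% = 3.59%

3.59%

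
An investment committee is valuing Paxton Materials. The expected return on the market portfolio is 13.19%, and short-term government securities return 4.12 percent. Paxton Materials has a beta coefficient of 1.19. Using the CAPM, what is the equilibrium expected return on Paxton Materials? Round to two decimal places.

Market risk premium = E(R_m) − R_f = 13.19% − 4.12% = 9.07%
E(R) = R_f + β × MRP = 4.12% + 1.19 × 9.07% = 14.91%

14.91%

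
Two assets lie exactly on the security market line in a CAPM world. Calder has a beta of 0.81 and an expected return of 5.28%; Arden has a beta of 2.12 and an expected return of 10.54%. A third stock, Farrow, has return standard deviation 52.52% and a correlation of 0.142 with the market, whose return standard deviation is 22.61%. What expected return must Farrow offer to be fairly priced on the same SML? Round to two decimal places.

3.35%

MRP = (10.54% − 5.28%) / (2.12 − 0.81) = 4.0153%
R_f = 5.28% − 0.81 × 4.0153% = 2.0276%
β_Farrow = ρ·σ_i/σ_m = 0.142 × 52.52 / 22.61 = 0.3298
E(R_Farrow) = R_f + β × MRP = 2.0276% + 0.3298 × 4.0153% = 3.35%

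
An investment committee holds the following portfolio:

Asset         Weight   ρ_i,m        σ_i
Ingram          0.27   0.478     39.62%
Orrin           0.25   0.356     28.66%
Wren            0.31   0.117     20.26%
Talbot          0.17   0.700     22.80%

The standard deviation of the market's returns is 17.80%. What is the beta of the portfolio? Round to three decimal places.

0.624

β_Ingram = 0.478 × 39.62% / 17.80% = 1.0640
β_Orrin = 0.356 × 28.66% / 17.80% = 0.5732
β_Wren = 0.117 × 20.26% / 17.80% = 0.1332
β_Talbot = 0.700 × 22.80% / 17.80% = 0.8966
β_P = Σ w_i β_i = 0.27×1.0640 + 0.25×0.5732 + 0.31×0.1332 + 0.17×0.8966 = 0.6243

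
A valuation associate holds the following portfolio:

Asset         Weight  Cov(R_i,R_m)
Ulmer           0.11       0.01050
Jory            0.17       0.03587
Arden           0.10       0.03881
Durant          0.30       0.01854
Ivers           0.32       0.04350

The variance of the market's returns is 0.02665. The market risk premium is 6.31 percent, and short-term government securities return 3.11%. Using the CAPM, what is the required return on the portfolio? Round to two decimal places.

β_Ulmer = 0.01050 / 0.02665 = 0.3940
β_Jory = 0.03587 / 0.02665 = 1.3460
β_Arden = 0.03881 / 0.02665 = 1.4563
β_Durant = 0.01854 / 0.02665 = 0.6957
β_Ivers = 0.04350 / 0.02665 = 1.6323
β_P = Σ w_i β_i = 0.11×0.3940 + 0.17×1.3460 + 0.10×1.4563 + 0.30×0.6957 + 0.32×1.6323 = 1.1488
E(R_P) = R_f + β_P × MRP = 3.11% + 1.1488 × 6.31% = 10.36%

10.36%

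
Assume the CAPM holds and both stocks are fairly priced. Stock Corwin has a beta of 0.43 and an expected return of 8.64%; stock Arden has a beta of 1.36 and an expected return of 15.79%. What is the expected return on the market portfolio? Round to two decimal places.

13.02%

Both satisfy E(R) = R_f + β·MRP, so the slope of the SML is
MRP = (15.79% − 8.64%) / (1.36 − 0.43) = 7.15% / 0.93 = 7.6882%
R_f = E(R_Corwin) − β_Corwin·MRP = 8.64% − 0.43 × 7.6882% = 5.3341%
E(R_m) = R_f + MRP = 5.3341% + 7.6882% = 13.02%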